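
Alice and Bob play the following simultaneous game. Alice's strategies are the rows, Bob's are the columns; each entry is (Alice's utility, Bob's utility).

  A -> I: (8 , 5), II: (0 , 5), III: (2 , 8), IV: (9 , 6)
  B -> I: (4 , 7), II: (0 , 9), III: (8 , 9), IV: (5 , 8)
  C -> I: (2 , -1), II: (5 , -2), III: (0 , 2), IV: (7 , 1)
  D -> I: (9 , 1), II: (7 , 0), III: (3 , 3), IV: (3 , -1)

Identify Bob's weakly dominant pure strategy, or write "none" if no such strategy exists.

III

III vs I: A: 8>5, B: 9>7, C: 2>-1, D: 3>1.
III vs II: A: 8>5, B: 9=9, C: 2>-2, D: 3>0.
III vs IV: A: 8>6, B: 9>8, C: 2>1, D: 3>-1.
III is at least as good as every other strategy against every opponent action, so it is weakly dominant.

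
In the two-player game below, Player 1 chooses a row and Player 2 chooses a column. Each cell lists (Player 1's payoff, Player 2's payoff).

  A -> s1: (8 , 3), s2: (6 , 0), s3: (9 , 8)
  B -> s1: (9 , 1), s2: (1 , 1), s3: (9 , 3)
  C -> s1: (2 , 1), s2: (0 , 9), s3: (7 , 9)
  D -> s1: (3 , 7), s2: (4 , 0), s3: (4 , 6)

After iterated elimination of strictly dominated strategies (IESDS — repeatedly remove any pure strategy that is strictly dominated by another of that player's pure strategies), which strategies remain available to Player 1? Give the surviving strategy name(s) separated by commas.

Player 1's strategy C is strictly dominated by A (s1: 8>2, s2: 6>0, s3: 9>7) and is removed.
For Player 1, A strictly dominates D on the remaining columns (s1: 8>3, s2: 6>4, s3: 9>4); eliminate D.
For Player 2, s3 strictly dominates s1 on the remaining rows (A: 8>3, B: 3>1); eliminate s1.
For Player 2, s3 strictly dominates s2 on the remaining rows (A: 8>0, B: 3>1); eliminate s2.
Among the remaining strategies, none is strictly dominated by another pure strategy of the same player, so the elimination stops.
Surviving strategies — Player 1: {A, B}; Player 2: {s3}.

A, B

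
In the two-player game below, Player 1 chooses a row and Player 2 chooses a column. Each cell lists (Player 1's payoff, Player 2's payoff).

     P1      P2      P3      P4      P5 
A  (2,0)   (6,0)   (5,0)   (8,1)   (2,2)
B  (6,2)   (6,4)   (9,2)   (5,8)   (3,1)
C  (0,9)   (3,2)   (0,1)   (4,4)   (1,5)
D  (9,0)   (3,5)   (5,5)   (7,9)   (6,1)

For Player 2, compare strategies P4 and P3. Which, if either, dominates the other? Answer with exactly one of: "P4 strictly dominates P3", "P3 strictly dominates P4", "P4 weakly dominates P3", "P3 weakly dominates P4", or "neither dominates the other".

P4's payoffs vs P3's, by Player 1's action — A: 1>0, B: 8>2, C: 4>1, D: 9>5.
Every comparison favours P4, so P4 strictly dominates P3.

P4 strictly dominates P3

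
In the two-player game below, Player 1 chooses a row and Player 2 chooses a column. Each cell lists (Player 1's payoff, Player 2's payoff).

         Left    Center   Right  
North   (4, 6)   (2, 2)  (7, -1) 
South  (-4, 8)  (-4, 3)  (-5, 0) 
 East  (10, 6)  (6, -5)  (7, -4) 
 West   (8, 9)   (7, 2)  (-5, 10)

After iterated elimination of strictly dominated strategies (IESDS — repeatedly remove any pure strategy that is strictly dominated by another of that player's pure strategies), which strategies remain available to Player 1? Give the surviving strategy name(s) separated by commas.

East

For Player 1, North strictly dominates South on the remaining columns (Left: 4>-4, Center: 2>-4, Right: 7>-5); eliminate South.
For Player 2, Left strictly dominates Center on the remaining rows (North: 6>2, East: 6>-5, West: 9>2); eliminate Center.
Player 1's strategy West is strictly dominated by East (Left: 10>8, Right: 7>-5) and is removed.
Column Right is eliminated: Left beats it against every remaining row (North: 6>-1, East: 6>-4).
For Player 1, East strictly dominates North on the remaining columns (Left: 10>4); eliminate North.
Among the remaining strategies, none is strictly dominated by another pure strategy of the same player, so the elimination stops.
Surviving strategies — Player 1: {East}; Player 2: {Left}.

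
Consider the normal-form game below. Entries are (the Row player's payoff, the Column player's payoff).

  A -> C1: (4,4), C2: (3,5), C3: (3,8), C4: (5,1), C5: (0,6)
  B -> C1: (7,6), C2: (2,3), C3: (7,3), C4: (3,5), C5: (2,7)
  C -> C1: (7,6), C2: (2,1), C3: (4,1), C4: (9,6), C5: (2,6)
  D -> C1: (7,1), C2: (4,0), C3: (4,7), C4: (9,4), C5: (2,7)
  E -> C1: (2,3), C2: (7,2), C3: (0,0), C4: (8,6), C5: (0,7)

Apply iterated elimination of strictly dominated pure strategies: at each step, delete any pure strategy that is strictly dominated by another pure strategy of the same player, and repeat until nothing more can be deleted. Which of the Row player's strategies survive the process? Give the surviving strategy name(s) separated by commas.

For the Row player, D strictly dominates A on the remaining columns (C1: 7>4, C2: 4>3, C3: 4>3, C4: 9>5, C5: 2>0); eliminate A.
The Column player's strategy C2 is strictly dominated by C1 (B: 6>3, C: 6>1, D: 1>0, E: 3>2) and is removed.
Row E is eliminated: C beats it against every remaining column (C1: 7>2, C3: 4>0, C4: 9>8, C5: 2>0).
Among the remaining strategies, none is strictly dominated by another pure strategy of the same player, so the elimination stops.
Surviving strategies — the Row player: {B, C, D}; the Column player: {C1, C3, C4, C5}.

B, C, D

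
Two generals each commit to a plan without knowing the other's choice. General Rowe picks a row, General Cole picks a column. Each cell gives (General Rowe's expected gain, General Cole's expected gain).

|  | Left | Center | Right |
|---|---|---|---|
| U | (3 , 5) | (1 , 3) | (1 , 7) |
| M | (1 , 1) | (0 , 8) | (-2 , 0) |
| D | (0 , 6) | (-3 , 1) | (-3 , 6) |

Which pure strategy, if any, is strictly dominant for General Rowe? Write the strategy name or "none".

U

U vs M: Left: 3>1, Center: 1>0, Right: 1>-2.
U vs D: Left: 3>0, Center: 1>-3, Right: 1>-3.
U strictly beats every other strategy against every opponent action, so it is strictly dominant.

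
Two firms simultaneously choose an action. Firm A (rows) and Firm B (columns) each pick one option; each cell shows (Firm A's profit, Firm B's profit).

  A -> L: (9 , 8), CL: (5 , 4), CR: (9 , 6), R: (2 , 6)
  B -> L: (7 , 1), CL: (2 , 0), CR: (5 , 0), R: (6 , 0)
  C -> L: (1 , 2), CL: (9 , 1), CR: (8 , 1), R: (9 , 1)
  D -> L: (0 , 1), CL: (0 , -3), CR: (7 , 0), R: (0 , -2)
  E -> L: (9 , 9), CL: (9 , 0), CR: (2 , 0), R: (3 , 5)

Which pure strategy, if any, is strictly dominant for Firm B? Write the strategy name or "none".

L

L vs CL: A: 8>4, B: 1>0, C: 2>1, D: 1>-3, E: 9>0.
L vs CR: A: 8>6, B: 1>0, C: 2>1, D: 1>0, E: 9>0.
L vs R: A: 8>6, B: 1>0, C: 2>1, D: 1>-2, E: 9>5.
L strictly beats every other strategy against every opponent action, so it is strictly dominant.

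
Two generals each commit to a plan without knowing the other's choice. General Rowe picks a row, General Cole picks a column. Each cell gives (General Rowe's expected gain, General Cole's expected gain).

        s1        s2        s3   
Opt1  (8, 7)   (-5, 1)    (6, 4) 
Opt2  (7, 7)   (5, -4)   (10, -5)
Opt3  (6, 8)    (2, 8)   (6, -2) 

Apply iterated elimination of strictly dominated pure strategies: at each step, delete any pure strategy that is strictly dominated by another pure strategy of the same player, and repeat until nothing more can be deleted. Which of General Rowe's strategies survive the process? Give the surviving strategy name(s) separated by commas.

For General Rowe, Opt2 strictly dominates Opt3 on the remaining columns (s1: 7>6, s2: 5>2, s3: 10>6); eliminate Opt3.
For General Cole, s1 strictly dominates s2 on the remaining rows (Opt1: 7>1, Opt2: 7>-4); eliminate s2.
General Cole's strategy s3 is strictly dominated by s1 (Opt1: 7>4, Opt2: 7>-5) and is removed.
For General Rowe, Opt1 strictly dominates Opt2 on the remaining columns (s1: 8>7); eliminate Opt2.
Among the remaining strategies, none is strictly dominated by another pure strategy of the same player, so the elimination stops.
Surviving strategies — General Rowe: {Opt1}; General Cole: {s1}.

Opt1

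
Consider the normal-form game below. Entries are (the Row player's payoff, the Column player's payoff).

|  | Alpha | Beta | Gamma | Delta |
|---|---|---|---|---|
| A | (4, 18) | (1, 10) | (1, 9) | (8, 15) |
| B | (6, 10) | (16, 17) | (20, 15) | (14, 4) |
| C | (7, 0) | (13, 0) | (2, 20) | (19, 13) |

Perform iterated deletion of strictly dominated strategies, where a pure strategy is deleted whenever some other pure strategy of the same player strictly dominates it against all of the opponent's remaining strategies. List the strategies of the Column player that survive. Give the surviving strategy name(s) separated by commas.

Row A is eliminated: B beats it against every remaining column (Alpha: 6>4, Beta: 16>1, Gamma: 20>1, Delta: 14>8).
The Column player's strategy Alpha is strictly dominated by Gamma (B: 15>10, C: 20>0) and is removed.
The Column player's strategy Delta is strictly dominated by Gamma (B: 15>4, C: 20>13) and is removed.
The Row player's strategy C is strictly dominated by B (Beta: 16>13, Gamma: 20>2) and is removed.
The Column player's strategy Gamma is strictly dominated by Beta (B: 17>15) and is removed.
Among the remaining strategies, none is strictly dominated by another pure strategy of the same player, so the elimination stops.
Surviving strategies — the Row player: {B}; the Column player: {Beta}.

Beta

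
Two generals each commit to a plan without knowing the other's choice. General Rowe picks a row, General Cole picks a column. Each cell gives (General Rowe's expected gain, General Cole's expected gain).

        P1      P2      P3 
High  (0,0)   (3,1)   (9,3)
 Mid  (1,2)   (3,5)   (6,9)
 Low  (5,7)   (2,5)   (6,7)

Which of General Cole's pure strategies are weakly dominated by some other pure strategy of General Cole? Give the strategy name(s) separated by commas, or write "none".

P1: dominated, since P3 does at least as well everywhere (High: 3>0, Mid: 9>2, Low: 7=7).
P2 is weakly dominated by P3 (High: 3>1, Mid: 9>5, Low: 7>5).
P3 is not dominated — it holds its own against P1 at High (3>0); P2 at High (3>1).

P1, P2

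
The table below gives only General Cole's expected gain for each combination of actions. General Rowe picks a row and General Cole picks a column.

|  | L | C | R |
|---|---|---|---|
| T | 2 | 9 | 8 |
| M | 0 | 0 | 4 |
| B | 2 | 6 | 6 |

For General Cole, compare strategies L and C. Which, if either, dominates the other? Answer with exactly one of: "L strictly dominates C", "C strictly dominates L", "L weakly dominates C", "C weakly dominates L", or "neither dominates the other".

Compare L to C across each opponent action: T: 2<9, M: 0=0, B: 2<6.
C is at least as good everywhere and strictly better somewhere (tied at M), so C weakly dominates L.

C weakly dominates L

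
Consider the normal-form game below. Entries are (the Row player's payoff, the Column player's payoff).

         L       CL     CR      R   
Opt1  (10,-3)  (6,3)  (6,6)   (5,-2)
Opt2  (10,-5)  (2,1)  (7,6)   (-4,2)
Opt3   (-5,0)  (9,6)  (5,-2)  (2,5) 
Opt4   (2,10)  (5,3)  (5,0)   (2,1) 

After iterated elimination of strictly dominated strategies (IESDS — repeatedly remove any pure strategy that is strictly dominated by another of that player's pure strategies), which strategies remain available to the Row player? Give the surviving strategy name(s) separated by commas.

Opt1, Opt2, Opt3

The Row player's strategy Opt4 is strictly dominated by Opt1 (L: 10>2, CL: 6>5, CR: 6>5, R: 5>2) and is removed.
For the Column player, CL strictly dominates L on the remaining rows (Opt1: 3>-3, Opt2: 1>-5, Opt3: 6>0); eliminate L.
Among the remaining strategies, none is strictly dominated by another pure strategy of the same player, so the elimination stops.
Surviving strategies — the Row player: {Opt1, Opt2, Opt3}; the Column player: {CL, CR, R}.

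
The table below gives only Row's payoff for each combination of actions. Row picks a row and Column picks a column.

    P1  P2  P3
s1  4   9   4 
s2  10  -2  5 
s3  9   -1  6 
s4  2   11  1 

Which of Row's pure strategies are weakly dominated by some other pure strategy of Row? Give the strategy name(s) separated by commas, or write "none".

Nothing dominates s1: s2 at P2 (9>-2); s3 at P2 (9>-1); s4 at P1 (4>2).
s2: no other strategy beats it everywhere (s1 at P1 (10>4); s3 at P1 (10>9); s4 at P1 (10>2)).
Nothing dominates s3: s1 at P1 (9>4); s2 at P2 (-1>-2); s4 at P1 (9>2).
s4 is not dominated — it holds its own against s1 at P2 (11>9); s2 at P2 (11>-2); s3 at P2 (11>-1).

none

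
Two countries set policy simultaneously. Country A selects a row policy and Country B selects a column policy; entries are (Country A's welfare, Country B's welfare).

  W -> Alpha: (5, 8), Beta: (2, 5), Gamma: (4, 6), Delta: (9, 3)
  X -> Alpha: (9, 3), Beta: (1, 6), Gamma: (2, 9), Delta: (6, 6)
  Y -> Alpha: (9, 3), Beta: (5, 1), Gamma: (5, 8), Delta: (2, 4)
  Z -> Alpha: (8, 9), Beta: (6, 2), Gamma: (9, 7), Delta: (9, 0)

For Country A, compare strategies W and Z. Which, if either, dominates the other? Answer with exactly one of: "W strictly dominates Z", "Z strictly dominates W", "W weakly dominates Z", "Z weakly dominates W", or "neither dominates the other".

Z weakly dominates W

W's payoffs vs Z's, by Country B's action — Alpha: 5<8, Beta: 2<6, Gamma: 4<9, Delta: 9=9.
Z is at least as good everywhere and strictly better somewhere (tied at Delta), so Z weakly dominates W.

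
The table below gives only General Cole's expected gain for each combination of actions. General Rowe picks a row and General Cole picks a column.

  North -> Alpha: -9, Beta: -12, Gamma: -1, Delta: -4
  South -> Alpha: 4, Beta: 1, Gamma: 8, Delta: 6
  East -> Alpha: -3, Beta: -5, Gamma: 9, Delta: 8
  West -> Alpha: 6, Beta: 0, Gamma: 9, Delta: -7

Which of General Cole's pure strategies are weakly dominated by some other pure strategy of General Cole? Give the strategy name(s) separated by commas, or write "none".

Alpha is weakly dominated by Gamma (North: -1>-9, South: 8>4, East: 9>-3, West: 9>6).
Beta: dominated, since Alpha does at least as well everywhere (North: -9>-12, South: 4>1, East: -3>-5, West: 6>0).
Nothing dominates Gamma: Alpha at North (-1>-9); Beta at North (-1>-12); Delta at North (-1>-4).
Delta is weakly dominated by Gamma (North: -1>-4, South: 8>6, East: 9>8, West: 9>-7).

Alpha, Beta, Delta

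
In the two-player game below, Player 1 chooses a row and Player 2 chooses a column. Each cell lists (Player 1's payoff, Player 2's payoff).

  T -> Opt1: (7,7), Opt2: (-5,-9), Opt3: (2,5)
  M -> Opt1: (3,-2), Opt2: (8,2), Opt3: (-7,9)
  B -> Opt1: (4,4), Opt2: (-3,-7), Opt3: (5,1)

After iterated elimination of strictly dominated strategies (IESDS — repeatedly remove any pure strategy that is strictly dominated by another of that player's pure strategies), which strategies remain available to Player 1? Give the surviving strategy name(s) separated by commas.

Player 2's strategy Opt2 is strictly dominated by Opt3 (T: 5>-9, M: 9>2, B: 1>-7) and is removed.
Row M is eliminated: T beats it against every remaining column (Opt1: 7>3, Opt3: 2>-7).
Player 2's strategy Opt3 is strictly dominated by Opt1 (T: 7>5, B: 4>1) and is removed.
Row B is eliminated: T beats it against every remaining column (Opt1: 7>4).
Among the remaining strategies, none is strictly dominated by another pure strategy of the same player, so the elimination stops.
Surviving strategies — Player 1: {T}; Player 2: {Opt1}.

T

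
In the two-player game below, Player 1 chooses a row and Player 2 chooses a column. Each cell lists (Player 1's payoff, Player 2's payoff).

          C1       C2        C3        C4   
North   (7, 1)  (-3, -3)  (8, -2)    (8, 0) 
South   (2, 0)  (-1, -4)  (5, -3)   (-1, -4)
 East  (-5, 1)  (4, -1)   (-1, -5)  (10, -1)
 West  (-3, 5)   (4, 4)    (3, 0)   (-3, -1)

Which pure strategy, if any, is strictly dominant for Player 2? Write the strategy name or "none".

C1 vs C2: North: 1>-3, South: 0>-4, East: 1>-1, West: 5>4.
C1 vs C3: North: 1>-2, South: 0>-3, East: 1>-5, West: 5>0.
C1 vs C4: North: 1>0, South: 0>-4, East: 1>-1, West: 5>-1.
C1 strictly beats every other strategy against every opponent action, so it is strictly dominant.

C1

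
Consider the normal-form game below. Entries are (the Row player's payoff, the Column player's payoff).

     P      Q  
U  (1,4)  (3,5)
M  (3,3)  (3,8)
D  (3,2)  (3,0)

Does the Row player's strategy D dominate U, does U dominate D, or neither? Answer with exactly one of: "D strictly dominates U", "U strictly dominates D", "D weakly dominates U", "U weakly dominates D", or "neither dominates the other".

Compare D to U across every action of the Column player: P: 3>1, Q: 3=3.
D is at least as good everywhere and strictly better somewhere (tied only at Q), so D weakly but not strictly dominates U.

D weakly dominates U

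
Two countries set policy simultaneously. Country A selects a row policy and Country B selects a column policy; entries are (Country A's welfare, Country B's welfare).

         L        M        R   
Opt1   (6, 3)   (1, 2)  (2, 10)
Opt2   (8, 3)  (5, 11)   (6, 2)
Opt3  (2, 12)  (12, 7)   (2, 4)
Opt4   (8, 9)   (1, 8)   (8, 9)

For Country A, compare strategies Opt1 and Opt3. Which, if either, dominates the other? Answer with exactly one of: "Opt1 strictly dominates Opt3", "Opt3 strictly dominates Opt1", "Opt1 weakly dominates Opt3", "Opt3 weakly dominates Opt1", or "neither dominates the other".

neither dominates the other

Compare Opt1 to Opt3 across each opponent action: L: 6>2, M: 1<12, R: 2=2.
Opt1 does better at L but worse at M; neither strategy dominates the other.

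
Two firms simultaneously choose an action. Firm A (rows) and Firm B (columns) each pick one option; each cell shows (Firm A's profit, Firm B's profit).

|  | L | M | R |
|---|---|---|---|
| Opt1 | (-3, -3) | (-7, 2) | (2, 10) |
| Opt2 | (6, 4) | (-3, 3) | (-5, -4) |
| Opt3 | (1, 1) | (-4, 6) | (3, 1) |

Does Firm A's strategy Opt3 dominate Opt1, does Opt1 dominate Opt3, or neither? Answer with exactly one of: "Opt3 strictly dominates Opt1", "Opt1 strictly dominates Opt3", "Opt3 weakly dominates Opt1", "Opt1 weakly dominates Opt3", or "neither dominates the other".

Opt3's payoffs vs Opt1's, by Firm B's action — L: 1>-3, M: -4>-7, R: 3>2.
Opt3 gives a strictly higher payoff against every action of Firm B, so Opt3 strictly dominates Opt1.

Opt3 strictly dominates Opt1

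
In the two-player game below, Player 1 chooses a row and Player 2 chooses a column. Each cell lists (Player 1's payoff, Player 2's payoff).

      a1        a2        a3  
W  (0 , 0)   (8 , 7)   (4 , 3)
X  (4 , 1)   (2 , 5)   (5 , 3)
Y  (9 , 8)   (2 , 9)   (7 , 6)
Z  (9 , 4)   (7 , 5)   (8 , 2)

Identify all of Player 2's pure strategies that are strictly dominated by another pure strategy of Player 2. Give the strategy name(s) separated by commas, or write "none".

a2 strictly dominates a1 — W: 7>0, X: 5>1, Y: 9>8, Z: 5>4.
a2 is not dominated — it holds its own against a1 at W (7>0); a3 at W (7>3).
a2 strictly dominates a3 — W: 7>3, X: 5>3, Y: 9>6, Z: 5>2.

a1, a3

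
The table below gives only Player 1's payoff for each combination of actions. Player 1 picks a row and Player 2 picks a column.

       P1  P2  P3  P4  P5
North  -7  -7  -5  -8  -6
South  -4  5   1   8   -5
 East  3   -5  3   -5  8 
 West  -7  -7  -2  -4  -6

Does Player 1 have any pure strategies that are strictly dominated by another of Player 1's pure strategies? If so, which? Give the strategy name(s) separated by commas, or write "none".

North is strictly dominated by South (P1: -4>-7, P2: 5>-7, P3: 1>-5, P4: 8>-8, P5: -5>-6).
Nothing dominates South: North at P1 (-4>-7); East at P2 (5>-5); West at P1 (-4>-7).
East is not dominated — it holds its own against North at P1 (3>-7); South at P1 (3>-4); West at P1 (3>-7).
West is strictly dominated by South (P1: -4>-7, P2: 5>-7, P3: 1>-2, P4: 8>-4, P5: -5>-6).

North, West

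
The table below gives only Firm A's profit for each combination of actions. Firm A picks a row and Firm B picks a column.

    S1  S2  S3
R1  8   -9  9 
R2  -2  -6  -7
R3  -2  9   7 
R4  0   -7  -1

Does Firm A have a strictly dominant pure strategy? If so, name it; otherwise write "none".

none

R1 fails to dominate R2 at S2 (-9<-6).
R2 fails to dominate R1 at S1 (-2<8).
R3 fails to dominate R1 at S1 (-2<8).
R4 fails to dominate R1 at S1 (0<8).
No single strategy dominates all the others.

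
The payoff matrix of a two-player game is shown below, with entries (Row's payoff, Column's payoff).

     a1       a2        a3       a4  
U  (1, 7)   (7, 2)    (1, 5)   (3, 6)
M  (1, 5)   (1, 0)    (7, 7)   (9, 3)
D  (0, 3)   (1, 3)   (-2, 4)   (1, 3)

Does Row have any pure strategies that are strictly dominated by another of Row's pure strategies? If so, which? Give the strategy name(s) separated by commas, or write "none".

D

U is not dominated — it holds its own against M at a1 (1=1); D at a1 (1>0).
M is not dominated — it holds its own against U at a1 (1=1); D at a1 (1>0).
D is strictly dominated by U (a1: 1>0, a2: 7>1, a3: 1>-2, a4: 3>1).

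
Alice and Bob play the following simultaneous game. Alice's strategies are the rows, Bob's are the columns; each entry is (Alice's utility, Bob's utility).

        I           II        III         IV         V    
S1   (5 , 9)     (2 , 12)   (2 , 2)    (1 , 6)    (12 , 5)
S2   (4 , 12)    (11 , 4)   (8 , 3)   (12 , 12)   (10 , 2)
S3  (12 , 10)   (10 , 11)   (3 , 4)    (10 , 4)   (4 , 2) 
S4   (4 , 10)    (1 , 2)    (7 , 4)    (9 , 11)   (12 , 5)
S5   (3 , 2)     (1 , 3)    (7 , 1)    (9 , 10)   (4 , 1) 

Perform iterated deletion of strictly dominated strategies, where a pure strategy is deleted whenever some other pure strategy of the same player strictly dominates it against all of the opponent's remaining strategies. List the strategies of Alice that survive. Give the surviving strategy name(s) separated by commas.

S2, S3

Alice's strategy S5 is strictly dominated by S2 (I: 4>3, II: 11>1, III: 8>7, IV: 12>9, V: 10>4) and is removed.
For Bob, I strictly dominates III on the remaining rows (S1: 9>2, S2: 12>3, S3: 10>4, S4: 10>4); eliminate III.
For Bob, I strictly dominates V on the remaining rows (S1: 9>5, S2: 12>2, S3: 10>2, S4: 10>5); eliminate V.
Alice's strategy S1 is strictly dominated by S3 (I: 12>5, II: 10>2, IV: 10>1) and is removed.
Alice's strategy S4 is strictly dominated by S3 (I: 12>4, II: 10>1, IV: 10>9) and is removed.
Among the remaining strategies, none is strictly dominated by another pure strategy of the same player, so the elimination stops.
Surviving strategies — Alice: {S2, S3}; Bob: {I, II, IV}.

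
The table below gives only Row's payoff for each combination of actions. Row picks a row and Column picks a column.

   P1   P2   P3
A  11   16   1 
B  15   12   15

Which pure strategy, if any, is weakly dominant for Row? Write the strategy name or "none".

none

A fails to dominate B at P1 (11<15).
B fails to dominate A at P2 (12<16).
No single strategy dominates all the others.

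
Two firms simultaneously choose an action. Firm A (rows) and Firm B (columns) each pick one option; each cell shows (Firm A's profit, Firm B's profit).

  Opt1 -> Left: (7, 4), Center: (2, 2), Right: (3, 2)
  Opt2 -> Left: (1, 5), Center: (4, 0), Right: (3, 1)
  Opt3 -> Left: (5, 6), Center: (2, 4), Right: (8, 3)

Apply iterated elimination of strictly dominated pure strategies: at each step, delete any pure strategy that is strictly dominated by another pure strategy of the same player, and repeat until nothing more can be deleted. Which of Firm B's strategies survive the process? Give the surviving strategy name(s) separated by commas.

Firm B's strategy Center is strictly dominated by Left (Opt1: 4>2, Opt2: 5>0, Opt3: 6>4) and is removed.
Firm A's strategy Opt2 is strictly dominated by Opt3 (Left: 5>1, Right: 8>3) and is removed.
Column Right is eliminated: Left beats it against every remaining row (Opt1: 4>2, Opt3: 6>3).
Row Opt3 is eliminated: Opt1 beats it against every remaining column (Left: 7>5).
Among the remaining strategies, none is strictly dominated by another pure strategy of the same player, so the elimination stops.
Surviving strategies — Firm A: {Opt1}; Firm B: {Left}.

Left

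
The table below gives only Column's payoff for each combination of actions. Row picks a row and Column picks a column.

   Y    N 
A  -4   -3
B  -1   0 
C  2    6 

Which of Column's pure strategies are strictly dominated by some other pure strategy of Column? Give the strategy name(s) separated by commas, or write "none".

Y

N strictly dominates Y — A: -3>-4, B: 0>-1, C: 6>2.
N: no other strategy beats it everywhere (Y at A (-3>-4)).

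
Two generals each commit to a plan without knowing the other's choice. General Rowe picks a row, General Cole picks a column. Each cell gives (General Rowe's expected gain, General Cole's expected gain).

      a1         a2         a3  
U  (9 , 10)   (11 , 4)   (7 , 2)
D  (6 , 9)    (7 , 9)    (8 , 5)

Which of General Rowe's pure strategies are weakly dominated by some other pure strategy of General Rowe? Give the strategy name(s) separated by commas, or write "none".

U: no other strategy beats it everywhere (D at a1 (9>6)).
D is not dominated — it holds its own against U at a3 (8>7).

none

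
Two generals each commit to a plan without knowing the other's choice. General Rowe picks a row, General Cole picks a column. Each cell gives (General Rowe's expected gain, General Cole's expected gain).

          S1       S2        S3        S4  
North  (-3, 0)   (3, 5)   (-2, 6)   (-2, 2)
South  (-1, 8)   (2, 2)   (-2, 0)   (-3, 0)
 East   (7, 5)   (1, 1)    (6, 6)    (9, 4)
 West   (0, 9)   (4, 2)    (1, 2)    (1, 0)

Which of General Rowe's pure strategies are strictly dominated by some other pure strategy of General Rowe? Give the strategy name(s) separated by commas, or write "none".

West strictly dominates North — S1: 0>-3, S2: 4>3, S3: 1>-2, S4: 1>-2.
West strictly dominates South — S1: 0>-1, S2: 4>2, S3: 1>-2, S4: 1>-3.
East is not dominated — it holds its own against North at S1 (7>-3); South at S1 (7>-1); West at S1 (7>0).
Nothing dominates West: North at S1 (0>-3); South at S1 (0>-1); East at S2 (4>1).

North, South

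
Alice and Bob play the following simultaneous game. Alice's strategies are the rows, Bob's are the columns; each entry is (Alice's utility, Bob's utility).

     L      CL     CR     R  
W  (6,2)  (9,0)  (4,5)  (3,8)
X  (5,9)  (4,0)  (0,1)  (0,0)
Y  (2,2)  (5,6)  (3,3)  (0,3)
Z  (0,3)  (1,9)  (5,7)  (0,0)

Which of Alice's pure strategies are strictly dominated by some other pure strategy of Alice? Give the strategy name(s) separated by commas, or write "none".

W: no other strategy beats it everywhere (X at L (6>5); Y at L (6>2); Z at L (6>0)).
X: dominated, since W does at least as well everywhere (L: 6>5, CL: 9>4, CR: 4>0, R: 3>0).
W strictly dominates Y — L: 6>2, CL: 9>5, CR: 4>3, R: 3>0.
Z is not dominated — it holds its own against W at CR (5>4); X at CR (5>0); Y at CR (5>3).

X, Y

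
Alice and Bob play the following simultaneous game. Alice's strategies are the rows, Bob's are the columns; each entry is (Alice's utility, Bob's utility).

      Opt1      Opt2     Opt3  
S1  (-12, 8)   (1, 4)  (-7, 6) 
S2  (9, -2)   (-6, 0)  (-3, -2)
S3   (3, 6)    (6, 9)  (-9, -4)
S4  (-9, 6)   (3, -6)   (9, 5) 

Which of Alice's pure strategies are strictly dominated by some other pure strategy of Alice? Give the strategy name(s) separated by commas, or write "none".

S1: dominated, since S4 does at least as well everywhere (Opt1: -9>-12, Opt2: 3>1, Opt3: 9>-7).
S2: no other strategy beats it everywhere (S1 at Opt1 (9>-12); S3 at Opt1 (9>3); S4 at Opt1 (9>-9)).
Nothing dominates S3: S1 at Opt1 (3>-12); S2 at Opt2 (6>-6); S4 at Opt1 (3>-9).
S4 is not dominated — it holds its own against S1 at Opt1 (-9>-12); S2 at Opt2 (3>-6); S3 at Opt3 (9>-9).

S1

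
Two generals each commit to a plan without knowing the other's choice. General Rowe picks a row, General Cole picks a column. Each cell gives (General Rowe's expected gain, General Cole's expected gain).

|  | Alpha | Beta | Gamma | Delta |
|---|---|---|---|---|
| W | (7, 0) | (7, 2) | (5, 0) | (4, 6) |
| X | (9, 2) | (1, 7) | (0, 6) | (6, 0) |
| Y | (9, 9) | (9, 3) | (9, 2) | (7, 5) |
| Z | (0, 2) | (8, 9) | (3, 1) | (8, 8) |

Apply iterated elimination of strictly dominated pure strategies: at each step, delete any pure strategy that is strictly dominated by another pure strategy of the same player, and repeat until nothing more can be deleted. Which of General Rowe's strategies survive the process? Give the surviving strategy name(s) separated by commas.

For General Rowe, Y strictly dominates W on the remaining columns (Alpha: 9>7, Beta: 9>7, Gamma: 9>5, Delta: 7>4); eliminate W.
For General Cole, Beta strictly dominates Gamma on the remaining rows (X: 7>6, Y: 3>2, Z: 9>1); eliminate Gamma.
Among the remaining strategies, none is strictly dominated by another pure strategy of the same player, so the elimination stops.
Surviving strategies — General Rowe: {X, Y, Z}; General Cole: {Alpha, Beta, Delta}.

X, Y, Z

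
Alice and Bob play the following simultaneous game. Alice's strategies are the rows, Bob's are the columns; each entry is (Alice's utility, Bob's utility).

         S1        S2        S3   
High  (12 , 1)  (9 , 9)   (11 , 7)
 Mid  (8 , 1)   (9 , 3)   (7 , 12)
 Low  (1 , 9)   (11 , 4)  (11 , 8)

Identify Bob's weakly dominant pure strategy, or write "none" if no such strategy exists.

S1 fails to dominate S2 at High (1<9).
S2 fails to dominate S1 at Low (4<9).
S3 fails to dominate S1 at Low (8<9).
No single strategy dominates all the others.

none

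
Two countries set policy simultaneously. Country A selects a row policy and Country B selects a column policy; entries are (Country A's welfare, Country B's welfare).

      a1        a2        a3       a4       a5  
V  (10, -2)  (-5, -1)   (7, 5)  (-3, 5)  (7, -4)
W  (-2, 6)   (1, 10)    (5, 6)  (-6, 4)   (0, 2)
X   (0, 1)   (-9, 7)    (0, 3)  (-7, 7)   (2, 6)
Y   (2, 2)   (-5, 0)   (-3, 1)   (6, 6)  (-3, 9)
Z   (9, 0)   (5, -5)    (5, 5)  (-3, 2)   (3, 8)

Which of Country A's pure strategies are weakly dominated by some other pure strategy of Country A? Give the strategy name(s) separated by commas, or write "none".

Nothing dominates V: W at a1 (10>-2); X at a1 (10>0); Y at a1 (10>2); Z at a1 (10>9).
Z weakly dominates W — a1: 9>-2, a2: 5>1, a3: 5=5, a4: -3>-6, a5: 3>0.
X is weakly dominated by V (a1: 10>0, a2: -5>-9, a3: 7>0, a4: -3>-7, a5: 7>2).
Y: no other strategy beats it everywhere (V at a4 (6>-3); W at a1 (2>-2); X at a1 (2>0); Z at a4 (6>-3)).
Nothing dominates Z: V at a2 (5>-5); W at a1 (9>-2); X at a1 (9>0); Y at a1 (9>2).

W, X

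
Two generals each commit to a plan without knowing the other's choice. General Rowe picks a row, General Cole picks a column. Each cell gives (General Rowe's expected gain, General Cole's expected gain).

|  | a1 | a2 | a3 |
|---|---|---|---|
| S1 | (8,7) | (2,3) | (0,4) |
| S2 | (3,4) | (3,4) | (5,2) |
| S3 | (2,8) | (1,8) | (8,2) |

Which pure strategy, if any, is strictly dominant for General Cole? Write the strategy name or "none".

none

a1 fails to dominate a2 at S2 (4=4).
a2 fails to dominate a1 at S1 (3<7).
a3 fails to dominate a1 at S1 (4<7).
No single strategy dominates all the others.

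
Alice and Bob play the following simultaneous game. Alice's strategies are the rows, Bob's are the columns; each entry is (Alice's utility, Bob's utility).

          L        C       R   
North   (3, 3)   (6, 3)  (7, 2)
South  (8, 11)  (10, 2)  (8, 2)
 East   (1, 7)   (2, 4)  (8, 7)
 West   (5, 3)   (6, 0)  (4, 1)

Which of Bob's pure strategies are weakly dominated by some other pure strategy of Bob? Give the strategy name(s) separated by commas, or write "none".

C, R

L: no other strategy beats it everywhere (C at South (11>2); R at North (3>2)).
C: dominated, since L does at least as well everywhere (North: 3=3, South: 11>2, East: 7>4, West: 3>0).
R: dominated, since L does at least as well everywhere (North: 3>2, South: 11>2, East: 7=7, West: 3>1).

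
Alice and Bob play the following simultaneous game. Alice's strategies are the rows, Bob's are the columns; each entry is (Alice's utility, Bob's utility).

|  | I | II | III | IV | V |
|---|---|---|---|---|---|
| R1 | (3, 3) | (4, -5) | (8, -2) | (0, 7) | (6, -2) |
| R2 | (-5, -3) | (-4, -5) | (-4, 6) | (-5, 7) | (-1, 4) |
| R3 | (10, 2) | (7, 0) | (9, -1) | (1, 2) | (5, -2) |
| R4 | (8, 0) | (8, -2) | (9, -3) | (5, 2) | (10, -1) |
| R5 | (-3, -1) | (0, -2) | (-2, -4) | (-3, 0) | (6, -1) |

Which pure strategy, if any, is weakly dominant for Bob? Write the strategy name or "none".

IV vs I: R1: 7>3, R2: 7>-3, R3: 2=2, R4: 2>0, R5: 0>-1.
IV vs II: R1: 7>-5, R2: 7>-5, R3: 2>0, R4: 2>-2, R5: 0>-2.
IV vs III: R1: 7>-2, R2: 7>6, R3: 2>-1, R4: 2>-3, R5: 0>-4.
IV vs V: R1: 7>-2, R2: 7>4, R3: 2>-2, R4: 2>-1, R5: 0>-1.
IV is at least as good as every other strategy against every opponent action, so it is weakly dominant.

IV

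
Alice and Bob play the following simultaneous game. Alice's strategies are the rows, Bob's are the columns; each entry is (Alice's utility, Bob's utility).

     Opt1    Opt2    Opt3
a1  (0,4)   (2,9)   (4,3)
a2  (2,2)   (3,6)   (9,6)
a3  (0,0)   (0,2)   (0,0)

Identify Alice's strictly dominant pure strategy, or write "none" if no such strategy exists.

a2 vs a1: Opt1: 2>0, Opt2: 3>2, Opt3: 9>4.
a2 vs a3: Opt1: 2>0, Opt2: 3>0, Opt3: 9>0.
a2 strictly beats every other strategy against every opponent action, so it is strictly dominant.

a2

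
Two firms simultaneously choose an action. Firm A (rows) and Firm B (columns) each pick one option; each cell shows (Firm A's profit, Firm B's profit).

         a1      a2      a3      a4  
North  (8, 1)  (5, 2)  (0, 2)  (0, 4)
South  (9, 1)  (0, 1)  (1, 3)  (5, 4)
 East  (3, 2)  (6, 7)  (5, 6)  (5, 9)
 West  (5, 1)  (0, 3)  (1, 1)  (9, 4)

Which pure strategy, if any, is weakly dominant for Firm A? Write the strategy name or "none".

North fails to dominate South at a1 (8<9).
South fails to dominate North at a2 (0<5).
East fails to dominate North at a1 (3<8).
West fails to dominate North at a1 (5<8).
No single strategy dominates all the others.

none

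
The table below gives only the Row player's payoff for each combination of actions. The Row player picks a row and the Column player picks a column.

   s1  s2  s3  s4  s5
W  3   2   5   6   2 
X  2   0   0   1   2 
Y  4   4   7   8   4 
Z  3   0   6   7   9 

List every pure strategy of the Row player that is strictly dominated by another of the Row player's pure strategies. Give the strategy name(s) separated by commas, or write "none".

W, X

W is strictly dominated by Y (s1: 4>3, s2: 4>2, s3: 7>5, s4: 8>6, s5: 4>2).
Y strictly dominates X — s1: 4>2, s2: 4>0, s3: 7>0, s4: 8>1, s5: 4>2.
Y: no other strategy beats it everywhere (W at s1 (4>3); X at s1 (4>2); Z at s1 (4>3)).
Z is not dominated — it holds its own against W at s1 (3=3); X at s1 (3>2); Y at s5 (9>4).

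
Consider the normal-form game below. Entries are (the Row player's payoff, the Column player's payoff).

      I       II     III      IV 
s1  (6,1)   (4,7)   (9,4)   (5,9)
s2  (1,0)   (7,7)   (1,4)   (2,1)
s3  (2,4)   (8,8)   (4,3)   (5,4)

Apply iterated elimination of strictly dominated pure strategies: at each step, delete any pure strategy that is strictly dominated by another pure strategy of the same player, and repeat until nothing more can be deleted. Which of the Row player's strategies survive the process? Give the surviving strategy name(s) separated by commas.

s1, s3

The Row player's strategy s2 is strictly dominated by s3 (I: 2>1, II: 8>7, III: 4>1, IV: 5>2) and is removed.
The Column player's strategy I is strictly dominated by II (s1: 7>1, s3: 8>4) and is removed.
For the Column player, II strictly dominates III on the remaining rows (s1: 7>4, s3: 8>3); eliminate III.
Among the remaining strategies, none is strictly dominated by another pure strategy of the same player, so the elimination stops.
Surviving strategies — the Row player: {s1, s3}; the Column player: {II, IV}.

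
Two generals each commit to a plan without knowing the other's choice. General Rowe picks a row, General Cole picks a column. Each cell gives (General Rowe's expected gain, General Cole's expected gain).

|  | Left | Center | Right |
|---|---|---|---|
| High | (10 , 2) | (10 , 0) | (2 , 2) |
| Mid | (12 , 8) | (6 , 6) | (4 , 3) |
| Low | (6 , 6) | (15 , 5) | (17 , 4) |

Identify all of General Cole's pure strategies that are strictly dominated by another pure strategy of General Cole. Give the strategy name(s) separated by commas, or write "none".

Left is not dominated — it holds its own against Center at High (2>0); Right at High (2=2).
Center: dominated, since Left does at least as well everywhere (High: 2>0, Mid: 8>6, Low: 6>5).
Right is not dominated — it holds its own against Left at High (2=2); Center at High (2>0).

Center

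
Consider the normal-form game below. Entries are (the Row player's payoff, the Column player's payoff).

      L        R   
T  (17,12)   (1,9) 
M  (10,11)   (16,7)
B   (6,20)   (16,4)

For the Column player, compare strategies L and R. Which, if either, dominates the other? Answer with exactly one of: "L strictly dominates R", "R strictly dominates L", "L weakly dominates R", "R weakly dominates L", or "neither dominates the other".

L's payoffs vs R's, by the Row player's action — T: 12>9, M: 11>7, B: 20>4.
Every comparison favours L, so L strictly dominates R.

L strictly dominates R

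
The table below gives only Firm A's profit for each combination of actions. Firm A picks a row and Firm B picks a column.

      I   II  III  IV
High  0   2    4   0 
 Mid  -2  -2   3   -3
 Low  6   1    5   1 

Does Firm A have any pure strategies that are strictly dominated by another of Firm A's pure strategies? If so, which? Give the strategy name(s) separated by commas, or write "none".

Nothing dominates High: Mid at I (0>-2); Low at II (2>1).
Mid is strictly dominated by High (I: 0>-2, II: 2>-2, III: 4>3, IV: 0>-3).
Low is not dominated — it holds its own against High at I (6>0); Mid at I (6>-2).

Mid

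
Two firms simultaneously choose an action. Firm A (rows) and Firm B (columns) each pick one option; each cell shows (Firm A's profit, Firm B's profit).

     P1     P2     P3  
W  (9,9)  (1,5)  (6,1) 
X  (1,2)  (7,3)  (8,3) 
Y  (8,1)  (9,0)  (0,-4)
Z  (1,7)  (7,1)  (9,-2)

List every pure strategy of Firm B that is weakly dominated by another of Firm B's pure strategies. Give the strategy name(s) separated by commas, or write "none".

P3

Nothing dominates P1: P2 at W (9>5); P3 at W (9>1).
P2 is not dominated — it holds its own against P1 at X (3>2); P3 at W (5>1).
P3: dominated, since P2 does at least as well everywhere (W: 5>1, X: 3=3, Y: 0>-4, Z: 1>-2).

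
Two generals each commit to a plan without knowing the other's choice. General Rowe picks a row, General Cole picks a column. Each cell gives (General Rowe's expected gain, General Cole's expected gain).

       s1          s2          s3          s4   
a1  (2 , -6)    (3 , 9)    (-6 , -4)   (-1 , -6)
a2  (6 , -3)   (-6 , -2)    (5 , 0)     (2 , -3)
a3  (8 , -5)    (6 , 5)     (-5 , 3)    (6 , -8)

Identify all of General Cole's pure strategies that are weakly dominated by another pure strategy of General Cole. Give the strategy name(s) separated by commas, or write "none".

s1, s4

s1: dominated, since s2 does at least as well everywhere (a1: 9>-6, a2: -2>-3, a3: 5>-5).
s2: no other strategy beats it everywhere (s1 at a1 (9>-6); s3 at a1 (9>-4); s4 at a1 (9>-6)).
s3: no other strategy beats it everywhere (s1 at a1 (-4>-6); s2 at a2 (0>-2); s4 at a1 (-4>-6)).
s4 is weakly dominated by s1 (a1: -6=-6, a2: -3=-3, a3: -5>-8).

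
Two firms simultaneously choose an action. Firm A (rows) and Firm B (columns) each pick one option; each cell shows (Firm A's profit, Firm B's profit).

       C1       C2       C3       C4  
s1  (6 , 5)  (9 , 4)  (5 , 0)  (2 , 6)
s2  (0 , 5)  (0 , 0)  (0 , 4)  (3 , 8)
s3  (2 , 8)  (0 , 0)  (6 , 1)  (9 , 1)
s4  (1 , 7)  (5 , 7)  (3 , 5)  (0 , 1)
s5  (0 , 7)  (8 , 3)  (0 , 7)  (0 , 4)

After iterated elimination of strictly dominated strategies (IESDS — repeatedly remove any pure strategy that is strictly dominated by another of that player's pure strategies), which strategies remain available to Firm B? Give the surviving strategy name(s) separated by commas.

C1, C4

Firm A's strategy s4 is strictly dominated by s1 (C1: 6>1, C2: 9>5, C3: 5>3, C4: 2>0) and is removed.
Firm A's strategy s5 is strictly dominated by s1 (C1: 6>0, C2: 9>8, C3: 5>0, C4: 2>0) and is removed.
Column C2 is eliminated: C1 beats it against every remaining row (s1: 5>4, s2: 5>0, s3: 8>0).
Row s2 is eliminated: s3 beats it against every remaining column (C1: 2>0, C3: 6>0, C4: 9>3).
Firm B's strategy C3 is strictly dominated by C1 (s1: 5>0, s3: 8>1) and is removed.
Among the remaining strategies, none is strictly dominated by another pure strategy of the same player, so the elimination stops.
Surviving strategies — Firm A: {s1, s3}; Firm B: {C1, C4}.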